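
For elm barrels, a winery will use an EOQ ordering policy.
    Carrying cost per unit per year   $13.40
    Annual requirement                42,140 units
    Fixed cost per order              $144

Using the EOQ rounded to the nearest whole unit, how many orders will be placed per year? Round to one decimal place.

EOQ = √(2DS/H) = √(2 × 42,140 × 144 / 13.4)
    = √(905,695.52) ≈ 951.68 → Q = 952
Orders per year = D/Q = 42,140 / 952 = 44.265

44.3 orders per year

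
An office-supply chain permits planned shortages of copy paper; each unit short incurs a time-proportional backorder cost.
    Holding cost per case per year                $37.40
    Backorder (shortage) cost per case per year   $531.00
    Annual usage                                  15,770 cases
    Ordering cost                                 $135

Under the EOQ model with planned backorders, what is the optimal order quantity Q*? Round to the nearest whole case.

349 cases

Basic EOQ = √(2·15,770·135/37.4) = 337.413
Backorder adjustment √((H+b)/b) = √((37.4+531)/531) = 1.0346
Q* = 337.413 × 1.0346 ≈ 349.09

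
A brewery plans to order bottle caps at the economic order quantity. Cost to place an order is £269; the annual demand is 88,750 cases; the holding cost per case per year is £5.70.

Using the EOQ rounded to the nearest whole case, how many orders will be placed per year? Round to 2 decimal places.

2DS/H = 2·88,750·269/5.7 = 8,376,754.39
EOQ = √8,376,754.39 ≈ 2,894.26 → Q = 2,894
Orders per year = D/Q = 88,750 / 2,894 = 30.667

30.67 orders per year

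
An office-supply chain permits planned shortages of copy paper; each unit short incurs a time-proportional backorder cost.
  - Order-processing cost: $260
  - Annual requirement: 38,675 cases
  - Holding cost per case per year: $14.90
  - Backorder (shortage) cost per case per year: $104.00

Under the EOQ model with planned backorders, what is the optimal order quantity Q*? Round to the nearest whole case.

1,242 cases

Q* = √(2DS/H) · √((H + b)/b)
   = √(2 × 38,675 × 260 / 14.9) · √((14.9 + 104) / 104)
   = 1,161.779 × 1.0692 ≈ 1,242.22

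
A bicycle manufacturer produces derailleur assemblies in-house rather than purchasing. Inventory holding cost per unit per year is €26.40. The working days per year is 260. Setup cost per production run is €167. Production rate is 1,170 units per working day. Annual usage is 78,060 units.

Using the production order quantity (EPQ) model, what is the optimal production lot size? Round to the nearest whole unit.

Daily demand d = 78,060/260 = 300.231; p = 1170; 1 − d/p = 0.74339
EPQ = √(2DS / (H(1 − d/p)))
    = √(2 × 78,060 × 167 / (26.4 × 0.74339)) ≈ 1,152.59

1,153 units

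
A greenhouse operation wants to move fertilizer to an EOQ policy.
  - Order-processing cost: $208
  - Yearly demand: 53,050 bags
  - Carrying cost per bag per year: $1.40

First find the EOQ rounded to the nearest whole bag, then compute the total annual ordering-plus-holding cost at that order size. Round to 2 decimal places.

$5,558.45

2DS/H = 2·53,050·208/1.4 = 15,763,428.57
EOQ = √15,763,428.57 ≈ 3,970.32 → Q = 3,970 bags
Annual ordering cost = (D/Q)·S = (53,050/3,970) × 208 = $2,779.45
Annual holding cost  = (Q/2)·H = (3,970/2) × 1.4 = $2,779.00
Total = $2,779.45 + $2,779.00 = $5,558.45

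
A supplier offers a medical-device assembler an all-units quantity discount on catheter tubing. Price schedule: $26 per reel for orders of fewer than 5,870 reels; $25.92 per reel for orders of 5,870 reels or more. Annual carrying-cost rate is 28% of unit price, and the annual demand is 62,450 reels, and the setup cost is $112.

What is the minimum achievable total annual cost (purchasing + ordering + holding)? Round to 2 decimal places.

H₁ = 28%×$26 = $7.2800;  H₂ = 28%×$25.92 = $7.2576
EOQ₁ = √(2×62,450×112/7.2800) = 1,386.20  (< 5,870, feasible at tier 1)
EOQ₂ = √(2×62,450×112/7.2576) = 1,388.33  (< 5,870 → use Q = 5,870 at tier-2 price)
TC(tier 1 (EOQ₁), Q≈1,386.2) = $1,633,791.50
TC(tier 2, Q≈5,870.0) = $1,641,196.61
Minimum at tier 1 (EOQ₁): $1,633,791.50

$1,633,791.50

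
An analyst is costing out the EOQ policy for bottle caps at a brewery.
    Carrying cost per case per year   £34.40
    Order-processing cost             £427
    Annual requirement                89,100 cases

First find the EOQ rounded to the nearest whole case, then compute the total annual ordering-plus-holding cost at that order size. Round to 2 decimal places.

EOQ = √(2DS/H) = √(2 × 89,100 × 427 / 34.4)
    = √(2,211,959.30) ≈ 1,487.27 → Q = 1,487 cases
Orders/yr = 89,100/1,487 = 59.919; ordering cost = 59.919 × £427 = £25,585.54
Average inventory = 1,487/2 = 743.5; holding cost = 743.5 × £34.4 = £25,576.40
Total = £25,585.54 + £25,576.40 = £51,161.94

£51,161.94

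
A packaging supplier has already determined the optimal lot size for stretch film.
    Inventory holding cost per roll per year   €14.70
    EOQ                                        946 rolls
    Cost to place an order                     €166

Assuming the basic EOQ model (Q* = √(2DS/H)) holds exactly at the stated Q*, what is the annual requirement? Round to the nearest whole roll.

Since Q* = (2DS/H)^½, squaring gives Q*²·H = 2DS.
D = Q²H / (2S) = 946² × 14.7 / (2 × 166) = 39,624.29

39,624 rolls per year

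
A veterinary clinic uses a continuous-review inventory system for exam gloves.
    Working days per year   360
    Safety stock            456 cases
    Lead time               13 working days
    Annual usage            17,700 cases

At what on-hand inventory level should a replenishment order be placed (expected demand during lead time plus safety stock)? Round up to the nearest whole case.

Daily demand d = 17,700 / 360 = 49.167 cases/day
Demand during lead time = 49.167 × 13 = 639.17
Reorder point = 639.17 + 456 = 1,095.17 → round up

1,096 cases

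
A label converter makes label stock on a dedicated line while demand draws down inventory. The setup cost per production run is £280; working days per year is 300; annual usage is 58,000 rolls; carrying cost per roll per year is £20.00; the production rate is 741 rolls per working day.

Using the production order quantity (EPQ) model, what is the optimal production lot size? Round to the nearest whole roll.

1,482 rolls

Daily demand d = 58,000/300 = 193.333; p = 741; 1 − d/p = 0.73909
EPQ = √(2DS / (H(1 − d/p)))
    = √(2 × 58,000 × 280 / (20 × 0.73909)) ≈ 1,482.33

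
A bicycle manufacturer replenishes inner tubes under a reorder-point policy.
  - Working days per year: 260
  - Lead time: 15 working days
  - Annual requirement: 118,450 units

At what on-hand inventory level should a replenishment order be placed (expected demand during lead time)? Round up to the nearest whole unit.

6,834 units

Daily demand d = 118,450 / 260 = 455.577 units/day
Demand during lead time = 455.577 × 15 = 6,833.65
Reorder point = 6,833.65 → round up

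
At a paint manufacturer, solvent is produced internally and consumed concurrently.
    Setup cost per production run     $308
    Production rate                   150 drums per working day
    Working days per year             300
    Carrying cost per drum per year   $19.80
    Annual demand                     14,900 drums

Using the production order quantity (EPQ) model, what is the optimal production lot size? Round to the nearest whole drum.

832 drums

Daily demand d = 14,900/300 = 49.667; p = 150; 1 − d/p = 0.66889
EPQ = √(2DS / (H(1 − d/p)))
    = √(2 × 14,900 × 308 / (19.8 × 0.66889)) ≈ 832.48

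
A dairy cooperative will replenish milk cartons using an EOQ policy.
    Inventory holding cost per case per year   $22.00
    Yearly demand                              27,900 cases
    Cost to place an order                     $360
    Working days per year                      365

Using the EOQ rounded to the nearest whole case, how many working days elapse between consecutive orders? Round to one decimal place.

Q* = √(2·D·S / H) = √(2·27,900·360 / 22) = √913,090.9 ≈ 955.56 → Q = 956 cases
T = Q/D × 365 days = 956/27,900 × 365 = 12.507 days

12.5 days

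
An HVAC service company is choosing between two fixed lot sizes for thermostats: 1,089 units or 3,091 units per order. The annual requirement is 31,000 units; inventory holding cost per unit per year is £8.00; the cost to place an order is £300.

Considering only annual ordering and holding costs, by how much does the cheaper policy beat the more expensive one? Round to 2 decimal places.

TC(Q) = (D/Q)S + (Q/2)H
TC(1,089) = (31,000/1,089)×300 + (1,089/2)×8 = £12,895.94
TC(3,091) = (31,000/3,091)×300 + (3,091/2)×8 = £15,372.74
Lots of 1,089 are cheaper by £2,476.79.

£2,476.79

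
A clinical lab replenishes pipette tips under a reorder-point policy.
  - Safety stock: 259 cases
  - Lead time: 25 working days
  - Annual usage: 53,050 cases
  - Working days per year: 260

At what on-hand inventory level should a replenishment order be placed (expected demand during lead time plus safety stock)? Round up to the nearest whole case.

5,360 cases

Daily demand d = 53,050 / 260 = 204.038 cases/day
Demand during lead time = 204.038 × 25 = 5,100.96
Reorder point = 5,100.96 + 259 = 5,359.96 → round up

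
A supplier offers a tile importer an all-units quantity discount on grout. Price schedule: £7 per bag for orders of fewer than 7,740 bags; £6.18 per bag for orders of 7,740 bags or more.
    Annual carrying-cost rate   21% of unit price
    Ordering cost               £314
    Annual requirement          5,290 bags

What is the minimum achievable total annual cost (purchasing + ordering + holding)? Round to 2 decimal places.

H₁ = 21%×£7 = £1.4700;  H₂ = 21%×£6.18 = £1.2978
EOQ₁ = √(2×5,290×314/1.4700) = 1,503.31  (< 7,740, feasible at tier 1)
EOQ₂ = √(2×5,290×314/1.2978) = 1,599.94  (< 7,740 → use Q = 7,740 at tier-2 price)
TC(tier 1 (EOQ₁), Q≈1,503.3) = £39,239.87
TC(tier 2, Q≈7,740.0) = £37,929.29
Minimum at tier 2: £37,929.29

£37,929.29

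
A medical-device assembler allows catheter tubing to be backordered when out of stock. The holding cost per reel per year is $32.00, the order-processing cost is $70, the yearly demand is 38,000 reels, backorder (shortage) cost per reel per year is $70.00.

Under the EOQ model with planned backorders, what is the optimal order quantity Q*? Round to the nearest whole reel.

Q* = √(2DS/H) · √((H + b)/b)
   = √(2 × 38,000 × 70 / 32) · √((32 + 70) / 70)
   = 407.738 × 1.2071 ≈ 492.19

492 reels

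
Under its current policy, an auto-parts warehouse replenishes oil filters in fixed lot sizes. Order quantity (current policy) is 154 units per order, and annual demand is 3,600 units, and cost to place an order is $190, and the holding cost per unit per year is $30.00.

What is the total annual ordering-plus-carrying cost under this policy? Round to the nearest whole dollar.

Orders/yr = 3,600/154 = 23.377; ordering cost = 23.377 × $190 = $4,441.56
Average inventory = 154/2 = 77; holding cost = 77 × $30 = $2,310.00
Total = $4,441.56 + $2,310.00 = $6,751.56

$6,752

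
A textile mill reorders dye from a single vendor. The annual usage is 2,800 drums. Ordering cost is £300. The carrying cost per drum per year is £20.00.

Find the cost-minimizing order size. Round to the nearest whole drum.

2DS/H = 2·2,800·300/20 = 84,000.00
EOQ = √84,000.00 ≈ 289.83

290 drums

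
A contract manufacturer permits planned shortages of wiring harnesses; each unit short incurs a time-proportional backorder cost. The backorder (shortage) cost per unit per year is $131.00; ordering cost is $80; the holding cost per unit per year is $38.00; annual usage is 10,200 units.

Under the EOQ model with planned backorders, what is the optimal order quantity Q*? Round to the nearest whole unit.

235 units

Basic EOQ = √(2·10,200·80/38) = 207.237
Backorder adjustment √((H+b)/b) = √((38+131)/131) = 1.1358
Q* = 207.237 × 1.1358 ≈ 235.38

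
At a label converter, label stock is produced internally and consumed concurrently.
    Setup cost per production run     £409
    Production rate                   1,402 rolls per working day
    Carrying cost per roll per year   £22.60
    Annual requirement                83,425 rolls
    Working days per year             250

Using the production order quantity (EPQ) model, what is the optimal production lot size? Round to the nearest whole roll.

d = 83,425/250 = 333.7000 rolls/day;  effective holding cost H(1 − d/p) = 22.6·(1 − 333.7000/1402) = 17.22081
Q* = √(2DS / H_eff) = √(2·83,425·409 / 17.22081) ≈ 1,990.66

1,991 rolls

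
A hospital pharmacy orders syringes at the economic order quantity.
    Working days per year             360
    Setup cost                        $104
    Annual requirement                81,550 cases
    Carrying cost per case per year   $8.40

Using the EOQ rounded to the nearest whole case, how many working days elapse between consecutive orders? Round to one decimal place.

6.3 days

Q* = √(2·D·S / H) = √(2·81,550·104 / 8.4) = √2,019,333.3 ≈ 1,421.03 → Q = 1,421 cases
Cycle time = (working days × Q)/D = (360 × 1,421) / 81,550 = 6.273 days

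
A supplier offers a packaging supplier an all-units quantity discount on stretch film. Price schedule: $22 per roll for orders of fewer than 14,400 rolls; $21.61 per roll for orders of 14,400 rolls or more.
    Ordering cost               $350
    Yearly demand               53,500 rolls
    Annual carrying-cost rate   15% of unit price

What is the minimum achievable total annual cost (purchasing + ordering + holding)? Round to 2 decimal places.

H₁ = 15%×$22 = $3.3000;  H₂ = 15%×$21.61 = $3.2415
EOQ₁ = √(2×53,500×350/3.3000) = 3,368.75  (< 14,400, feasible at tier 1)
EOQ₂ = √(2×53,500×350/3.2415) = 3,399.01  (< 14,400 → use Q = 14,400 at tier-2 price)
TC(tier 1 (EOQ₁), Q≈3,368.8) = $1,188,116.88
TC(tier 2, Q≈14,400.0) = $1,180,774.15
Minimum at tier 2: $1,180,774.15

$1,180,774.15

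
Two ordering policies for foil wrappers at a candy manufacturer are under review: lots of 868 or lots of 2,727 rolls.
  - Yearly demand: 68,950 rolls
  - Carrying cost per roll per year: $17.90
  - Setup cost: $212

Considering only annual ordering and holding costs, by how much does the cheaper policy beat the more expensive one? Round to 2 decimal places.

$5,157.98

Annual cost at Q: ordering D·S/Q plus holding Q·H/2.
TC(868) = (68,950/868)×212 + (868/2)×17.9 = $24,608.92
TC(2,727) = (68,950/2,727)×212 + (2,727/2)×17.9 = $29,766.90
Cheaper: Q = 868.  Difference = $5,157.98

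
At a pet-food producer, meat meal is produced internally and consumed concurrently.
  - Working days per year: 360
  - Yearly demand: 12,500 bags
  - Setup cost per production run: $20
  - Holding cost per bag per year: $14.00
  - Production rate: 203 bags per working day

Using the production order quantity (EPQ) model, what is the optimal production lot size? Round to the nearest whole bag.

Daily demand d = 12,500/360 = 34.722; p = 203; 1 − d/p = 0.82895
EPQ = √(2DS / (H(1 − d/p)))
    = √(2 × 12,500 × 20 / (14 × 0.82895)) ≈ 207.57

208 bags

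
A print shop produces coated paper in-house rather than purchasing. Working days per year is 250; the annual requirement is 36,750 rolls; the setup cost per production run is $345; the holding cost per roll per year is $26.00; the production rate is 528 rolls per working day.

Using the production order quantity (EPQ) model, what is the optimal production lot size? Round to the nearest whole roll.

Daily demand d = 36,750/250 = 147.000; p = 528; 1 − d/p = 0.72159
EPQ = √(2DS / (H(1 − d/p)))
    = √(2 × 36,750 × 345 / (26 × 0.72159)) ≈ 1,162.58

1,163 rolls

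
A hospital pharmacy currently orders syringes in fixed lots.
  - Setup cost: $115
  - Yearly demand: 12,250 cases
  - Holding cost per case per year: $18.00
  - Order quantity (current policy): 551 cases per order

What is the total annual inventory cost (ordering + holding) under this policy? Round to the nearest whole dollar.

Ordering: D/Q × S = 12,250/551 × $115 = $2,556.72
Holding:  Q/2 × H = 551/2 × $18 = $4,959.00
Total = $2,556.72 + $4,959.00 = $7,515.72

$7,516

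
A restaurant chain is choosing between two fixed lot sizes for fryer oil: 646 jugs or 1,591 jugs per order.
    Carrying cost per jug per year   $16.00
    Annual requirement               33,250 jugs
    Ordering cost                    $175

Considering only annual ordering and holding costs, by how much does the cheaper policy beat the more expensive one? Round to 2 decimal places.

$2,209.94

TC(Q) = (D/Q)S + (Q/2)H
TC(646) = (33,250/646)×175 + (646/2)×16 = $14,175.35
TC(1,591) = (33,250/1,591)×175 + (1,591/2)×16 = $16,385.29
|ΔTC| = |$14,175.35 − $16,385.29| = $2,209.94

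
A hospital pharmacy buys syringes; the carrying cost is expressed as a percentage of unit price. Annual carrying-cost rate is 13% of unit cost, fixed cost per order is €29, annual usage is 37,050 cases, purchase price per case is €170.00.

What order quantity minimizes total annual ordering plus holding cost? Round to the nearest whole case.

312 cases

Holding cost per case per year: H = 13% × €170 = €22.1000
Q* = √(2·D·S / H) = √(2·37,050·29 / 22.1) = √97,235.3 ≈ 311.83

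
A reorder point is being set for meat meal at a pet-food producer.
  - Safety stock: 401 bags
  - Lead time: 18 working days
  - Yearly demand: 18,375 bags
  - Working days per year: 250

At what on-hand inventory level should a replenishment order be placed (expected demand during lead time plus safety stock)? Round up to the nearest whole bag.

1,724 bags

Daily demand d = 18,375 / 250 = 73.500 bags/day
Demand during lead time = 73.500 × 18 = 1,323.00
Reorder point = 1,323.00 + 401 = 1,724.00 → round up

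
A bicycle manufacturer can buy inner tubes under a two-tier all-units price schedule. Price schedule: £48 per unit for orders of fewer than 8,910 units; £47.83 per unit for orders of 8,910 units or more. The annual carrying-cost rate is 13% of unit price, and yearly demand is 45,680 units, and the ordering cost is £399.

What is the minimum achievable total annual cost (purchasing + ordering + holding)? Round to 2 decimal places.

£2,207,721.93

H₁ = 13%×£48 = £6.2400;  H₂ = 13%×£47.83 = £6.2179
EOQ₁ = √(2×45,680×399/6.2400) = 2,416.98  (< 8,910, feasible at tier 1)
EOQ₂ = √(2×45,680×399/6.2179) = 2,421.27  (< 8,910 → use Q = 8,910 at tier-2 price)
TC(tier 1 (EOQ₁), Q≈2,417.0) = £2,207,721.93
TC(tier 2, Q≈8,910.0) = £2,214,620.75
Minimum at tier 1 (EOQ₁): £2,207,721.93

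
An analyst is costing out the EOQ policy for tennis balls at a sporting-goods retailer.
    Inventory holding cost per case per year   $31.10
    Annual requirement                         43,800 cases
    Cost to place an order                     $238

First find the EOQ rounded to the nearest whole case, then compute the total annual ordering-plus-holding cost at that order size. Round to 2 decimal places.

$25,463.66

EOQ = √(2DS/H) = √(2 × 43,800 × 238 / 31.1)
    = √(670,379.42) ≈ 818.77 → Q = 819 cases
Orders/yr = 43,800/819 = 53.480; ordering cost = 53.480 × $238 = $12,728.21
Average inventory = 819/2 = 409.5; holding cost = 409.5 × $31.1 = $12,735.45
Total = $12,728.21 + $12,735.45 = $25,463.66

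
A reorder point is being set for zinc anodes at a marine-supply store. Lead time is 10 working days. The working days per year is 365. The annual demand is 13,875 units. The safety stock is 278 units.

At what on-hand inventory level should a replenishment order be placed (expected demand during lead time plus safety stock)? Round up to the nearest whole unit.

659 units

Daily demand d = 13,875 / 365 = 38.014 units/day
Demand during lead time = 38.014 × 10 = 380.14
Reorder point = 380.14 + 278 = 658.14 → round up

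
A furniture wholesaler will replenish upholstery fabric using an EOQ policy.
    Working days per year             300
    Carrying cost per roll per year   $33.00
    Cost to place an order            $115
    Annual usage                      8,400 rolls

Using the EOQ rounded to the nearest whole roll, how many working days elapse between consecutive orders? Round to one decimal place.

2DS/H = 2·8,400·115/33 = 58,545.45
EOQ = √58,545.45 ≈ 241.96 → Q = 242 rolls
Days between orders = 300 / (D/Q) = 300 / 34.711 ≈ 8.643

8.6 days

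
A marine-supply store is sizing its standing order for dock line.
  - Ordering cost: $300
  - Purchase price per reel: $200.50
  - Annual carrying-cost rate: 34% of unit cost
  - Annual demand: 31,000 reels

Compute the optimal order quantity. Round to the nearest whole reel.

522 reels

H = i·C = 0.34 × $200.5 = $68.1700 per reel-year
Q* = √(2·D·S / H) = √(2·31,000·300 / 68.17) = √272,847.3 ≈ 522.35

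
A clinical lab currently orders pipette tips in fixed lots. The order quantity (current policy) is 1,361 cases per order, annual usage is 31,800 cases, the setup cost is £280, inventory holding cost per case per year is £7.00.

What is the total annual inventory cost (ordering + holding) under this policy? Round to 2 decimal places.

£11,305.75

Annual ordering cost = (D/Q)·S = (31,800/1,361) × 280 = £6,542.25
Annual holding cost  = (Q/2)·H = (1,361/2) × 7 = £4,763.50
Total = £6,542.25 + £4,763.50 = £11,305.75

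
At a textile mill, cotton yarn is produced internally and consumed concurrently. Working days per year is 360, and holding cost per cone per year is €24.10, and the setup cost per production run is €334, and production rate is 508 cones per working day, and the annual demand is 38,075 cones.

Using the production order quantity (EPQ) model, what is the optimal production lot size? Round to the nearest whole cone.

1,154 cones

Daily demand d = 38,075/360 = 105.764; p = 508; 1 − d/p = 0.79180
EPQ = √(2DS / (H(1 − d/p)))
    = √(2 × 38,075 × 334 / (24.1 × 0.79180)) ≈ 1,154.49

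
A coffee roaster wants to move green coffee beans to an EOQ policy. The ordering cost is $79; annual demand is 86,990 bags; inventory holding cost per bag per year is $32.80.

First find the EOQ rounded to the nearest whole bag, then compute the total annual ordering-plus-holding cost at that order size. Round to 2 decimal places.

$21,232.45

2DS/H = 2·86,990·79/32.8 = 419,037.20
EOQ = √419,037.20 ≈ 647.33 → Q = 647 bags
Orders/yr = 86,990/647 = 134.451; ordering cost = 134.451 × $79 = $10,621.65
Average inventory = 647/2 = 323.5; holding cost = 323.5 × $32.8 = $10,610.80
Total = $10,621.65 + $10,610.80 = $21,232.45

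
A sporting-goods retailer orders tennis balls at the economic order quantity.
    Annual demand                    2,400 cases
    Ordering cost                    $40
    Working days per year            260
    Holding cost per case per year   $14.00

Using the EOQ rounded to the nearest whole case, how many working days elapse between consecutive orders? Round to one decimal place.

EOQ = √(2DS/H) = √(2 × 2,400 × 40 / 14)
    = √(13,714.29) ≈ 117.11 → Q = 117 cases
Cycle time = (working days × Q)/D = (260 × 117) / 2,400 = 12.675 days

12.7 days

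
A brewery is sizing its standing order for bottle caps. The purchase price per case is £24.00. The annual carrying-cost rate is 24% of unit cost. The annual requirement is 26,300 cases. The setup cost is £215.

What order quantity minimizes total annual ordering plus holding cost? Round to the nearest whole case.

Holding cost per case per year: H = 24% × £24 = £5.7600
2DS/H = 2·26,300·215/5.76 = 1,963,368.06
EOQ = √1,963,368.06 ≈ 1,401.20

1,401 cases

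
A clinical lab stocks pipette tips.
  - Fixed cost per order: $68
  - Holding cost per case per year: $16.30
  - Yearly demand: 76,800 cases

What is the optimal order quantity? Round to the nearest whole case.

Optimal lot size Q* = (2 × 76,800 × $68 / $16.3)^½ ≈ 800.49

800 cases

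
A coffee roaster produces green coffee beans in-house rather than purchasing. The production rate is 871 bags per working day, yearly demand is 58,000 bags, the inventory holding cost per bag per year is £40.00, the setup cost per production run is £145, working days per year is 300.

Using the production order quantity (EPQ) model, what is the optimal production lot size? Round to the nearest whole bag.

Daily demand d = 58,000/300 = 193.333; p = 871; 1 − d/p = 0.77803
EPQ = √(2DS / (H(1 − d/p)))
    = √(2 × 58,000 × 145 / (40 × 0.77803)) ≈ 735.16

735 bags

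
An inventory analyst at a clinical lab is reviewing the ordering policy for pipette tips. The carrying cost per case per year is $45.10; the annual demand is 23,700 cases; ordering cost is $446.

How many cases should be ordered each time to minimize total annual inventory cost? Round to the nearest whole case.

Q* = √(2·D·S / H) = √(2·23,700·446 / 45.1) = √468,745.0 ≈ 684.65

685 cases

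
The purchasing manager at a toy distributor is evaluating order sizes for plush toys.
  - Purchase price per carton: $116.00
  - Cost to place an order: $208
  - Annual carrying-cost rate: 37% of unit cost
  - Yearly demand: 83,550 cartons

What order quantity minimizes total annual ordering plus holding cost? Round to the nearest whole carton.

Holding cost per carton per year: H = 37% × $116 = $42.9200
EOQ = √(2DS/H) = √(2 × 83,550 × 208 / 42.92)
    = √(809,804.29) ≈ 899.89

900 cartons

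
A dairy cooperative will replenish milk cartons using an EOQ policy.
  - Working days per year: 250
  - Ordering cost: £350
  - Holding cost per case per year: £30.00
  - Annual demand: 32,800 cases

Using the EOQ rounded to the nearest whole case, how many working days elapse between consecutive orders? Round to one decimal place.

Q* = √(2·D·S / H) = √(2·32,800·350 / 30) = √765,333.3 ≈ 874.83 → Q = 875 cases
T = Q/D × 250 days = 875/32,800 × 250 = 6.669 days

6.7 days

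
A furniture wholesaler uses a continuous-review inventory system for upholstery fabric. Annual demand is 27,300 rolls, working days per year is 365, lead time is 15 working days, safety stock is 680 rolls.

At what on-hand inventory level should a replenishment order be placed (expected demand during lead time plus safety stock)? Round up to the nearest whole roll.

1,802 rolls

Daily demand d = 27,300 / 365 = 74.795 rolls/day
Demand during lead time = 74.795 × 15 = 1,121.92
Reorder point = 1,121.92 + 680 = 1,801.92 → round up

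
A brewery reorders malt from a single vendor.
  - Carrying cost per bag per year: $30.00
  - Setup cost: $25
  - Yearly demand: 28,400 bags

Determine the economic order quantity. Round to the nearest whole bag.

Optimal lot size Q* = (2 × 28,400 × $25 / $30)^½ ≈ 217.56

218 bags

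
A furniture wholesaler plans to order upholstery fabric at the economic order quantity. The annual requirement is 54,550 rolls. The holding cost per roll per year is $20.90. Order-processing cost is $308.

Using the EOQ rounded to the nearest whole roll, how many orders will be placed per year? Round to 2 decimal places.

Q* = √(2·D·S / H) = √(2·54,550·308 / 20.9) = √1,607,789.5 ≈ 1,267.99 → Q = 1,268
N = D/Q = 54,550/1,268 ≈ 43.021 orders/yr

43.02 orders per year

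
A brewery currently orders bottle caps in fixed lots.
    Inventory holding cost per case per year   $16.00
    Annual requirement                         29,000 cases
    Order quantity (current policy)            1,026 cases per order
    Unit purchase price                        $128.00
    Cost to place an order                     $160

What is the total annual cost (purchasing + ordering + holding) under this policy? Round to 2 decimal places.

$3,724,730.42

Ordering: D/Q × S = 29,000/1,026 × $160 = $4,522.42
Holding:  Q/2 × H = 1,026/2 × $16 = $8,208.00
Purchase cost = D·C = 29,000 × 128 = $3,712,000.00
Total = $4,522.42 + $8,208.00 + $3,712,000.00 = $3,724,730.42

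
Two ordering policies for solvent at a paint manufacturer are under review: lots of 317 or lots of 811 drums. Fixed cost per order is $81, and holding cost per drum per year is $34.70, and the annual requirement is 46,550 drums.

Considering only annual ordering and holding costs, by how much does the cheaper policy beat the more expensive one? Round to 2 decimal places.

$1,325.68

For each Q, cost = (D/Q)·S + (Q/2)·H.
TC(317) = (46,550/317)×81 + (317/2)×34.7 = $17,394.43
TC(811) = (46,550/811)×81 + (811/2)×34.7 = $18,720.11
|ΔTC| = |$17,394.43 − $18,720.11| = $1,325.68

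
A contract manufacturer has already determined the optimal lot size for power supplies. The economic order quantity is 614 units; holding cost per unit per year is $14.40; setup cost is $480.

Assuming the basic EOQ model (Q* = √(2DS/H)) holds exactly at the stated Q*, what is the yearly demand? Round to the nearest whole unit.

From Q* = √(2DS/H) ⇒ Q*² = 2DS/H.
D = Q²H / (2S) = 614² × 14.4 / (2 × 480) = 5,654.94

5,655 units per year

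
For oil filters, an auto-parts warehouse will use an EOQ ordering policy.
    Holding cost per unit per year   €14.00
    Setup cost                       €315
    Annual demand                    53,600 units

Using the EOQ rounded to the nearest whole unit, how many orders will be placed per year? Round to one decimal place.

34.5 orders per year

2DS/H = 2·53,600·315/14 = 2,412,000.00
EOQ = √2,412,000.00 ≈ 1,553.06 → Q = 1,553
N = D/Q = 53,600/1,553 ≈ 34.514 orders/yr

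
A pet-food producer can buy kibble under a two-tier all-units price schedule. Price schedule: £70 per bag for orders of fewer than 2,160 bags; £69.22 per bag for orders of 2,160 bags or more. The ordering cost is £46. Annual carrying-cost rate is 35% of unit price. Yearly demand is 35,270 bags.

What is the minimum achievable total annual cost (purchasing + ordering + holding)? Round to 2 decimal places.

£2,468,305.68

H₁ = 35%×£70 = £24.5000;  H₂ = 35%×£69.22 = £24.2270
EOQ₁ = √(2×35,270×46/24.5000) = 363.93  (< 2,160, feasible at tier 1)
EOQ₂ = √(2×35,270×46/24.2270) = 365.97  (< 2,160 → use Q = 2,160 at tier-2 price)
TC(tier 1 (EOQ₁), Q≈363.9) = £2,477,816.20
TC(tier 2, Q≈2,160.0) = £2,468,305.68
Minimum at tier 2: £2,468,305.68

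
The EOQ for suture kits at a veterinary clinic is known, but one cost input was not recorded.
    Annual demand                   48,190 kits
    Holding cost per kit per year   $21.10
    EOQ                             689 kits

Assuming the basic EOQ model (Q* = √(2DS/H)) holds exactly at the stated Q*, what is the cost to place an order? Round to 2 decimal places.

$103.93

EOQ relation: Q² = 2DS/H, so rearrange for the unknown.
S = Q²H / (2D) = 689² × 21.1 / (2 × 48,190) = 103.9283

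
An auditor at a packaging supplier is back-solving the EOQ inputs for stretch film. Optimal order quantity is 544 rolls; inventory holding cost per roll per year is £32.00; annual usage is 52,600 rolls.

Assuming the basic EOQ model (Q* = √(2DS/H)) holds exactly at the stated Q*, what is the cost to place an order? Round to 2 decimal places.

EOQ relation: Q² = 2DS/H, so rearrange for the unknown.
S = Q²H / (2D) = 544² × 32 / (2 × 52,600) = 90.0186

£90.02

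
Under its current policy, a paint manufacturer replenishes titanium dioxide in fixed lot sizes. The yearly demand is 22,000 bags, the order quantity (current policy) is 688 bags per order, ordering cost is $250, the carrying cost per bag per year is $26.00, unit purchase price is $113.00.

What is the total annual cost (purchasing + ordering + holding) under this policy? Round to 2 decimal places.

$2,502,938.19

Ordering: D/Q × S = 22,000/688 × $250 = $7,994.19
Holding:  Q/2 × H = 688/2 × $26 = $8,944.00
Purchase cost = D·C = 22,000 × 113 = $2,486,000.00
Total = $7,994.19 + $8,944.00 + $2,486,000.00 = $2,502,938.19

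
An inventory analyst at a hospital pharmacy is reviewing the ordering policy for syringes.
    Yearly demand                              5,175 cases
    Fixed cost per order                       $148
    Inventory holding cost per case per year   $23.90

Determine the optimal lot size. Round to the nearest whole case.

253 cases

2DS/H = 2·5,175·148/23.9 = 64,092.05
EOQ = √64,092.05 ≈ 253.16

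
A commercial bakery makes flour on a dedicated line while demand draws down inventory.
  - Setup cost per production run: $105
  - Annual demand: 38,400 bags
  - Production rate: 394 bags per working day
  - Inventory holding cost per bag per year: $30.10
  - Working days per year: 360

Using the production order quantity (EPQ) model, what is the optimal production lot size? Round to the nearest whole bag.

606 bags

Daily demand d = 38,400/360 = 106.667; p = 394; 1 − d/p = 0.72927
EPQ = √(2DS / (H(1 − d/p)))
    = √(2 × 38,400 × 105 / (30.1 × 0.72927)) ≈ 606.10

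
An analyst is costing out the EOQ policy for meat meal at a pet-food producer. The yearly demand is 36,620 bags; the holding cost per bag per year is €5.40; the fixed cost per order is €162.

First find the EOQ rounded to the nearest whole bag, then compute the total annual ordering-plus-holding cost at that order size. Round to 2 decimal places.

EOQ = √(2DS/H) = √(2 × 36,620 × 162 / 5.4)
    = √(2,197,200.00) ≈ 1,482.30 → Q = 1,482 bags
Ordering: D/Q × S = 36,620/1,482 × €162 = €4,003.00
Holding:  Q/2 × H = 1,482/2 × €5.4 = €4,001.40
Total = €4,003.00 + €4,001.40 = €8,004.40

€8,004.40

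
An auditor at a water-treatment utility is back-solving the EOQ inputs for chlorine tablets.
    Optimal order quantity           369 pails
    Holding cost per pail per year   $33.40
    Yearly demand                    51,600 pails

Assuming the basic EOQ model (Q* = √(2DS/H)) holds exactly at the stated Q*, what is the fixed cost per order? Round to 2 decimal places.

From Q* = √(2DS/H) ⇒ Q*² = 2DS/H.
S = Q²H / (2D) = 369² × 33.4 / (2 × 51,600) = 44.0676

$44.07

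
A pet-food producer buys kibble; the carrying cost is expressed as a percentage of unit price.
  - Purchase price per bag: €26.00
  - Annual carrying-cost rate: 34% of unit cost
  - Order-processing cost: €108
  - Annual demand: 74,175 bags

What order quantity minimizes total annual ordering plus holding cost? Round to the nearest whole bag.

Carrying cost H = €26 × 34% = €8.8400/bag/yr
EOQ = √(2DS/H) = √(2 × 74,175 × 108 / 8.84)
    = √(1,812,420.81) ≈ 1,346.26

1,346 bags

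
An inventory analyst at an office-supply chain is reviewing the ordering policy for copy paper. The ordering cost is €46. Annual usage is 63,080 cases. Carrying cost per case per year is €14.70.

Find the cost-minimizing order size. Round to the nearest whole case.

Optimal lot size Q* = (2 × 63,080 × €46 / €14.7)^½ ≈ 628.32

628 cases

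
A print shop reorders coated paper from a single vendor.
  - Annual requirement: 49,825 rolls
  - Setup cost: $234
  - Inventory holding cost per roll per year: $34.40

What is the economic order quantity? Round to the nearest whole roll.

Optimal lot size Q* = (2 × 49,825 × $234 / $34.4)^½ ≈ 823.32

823 rolls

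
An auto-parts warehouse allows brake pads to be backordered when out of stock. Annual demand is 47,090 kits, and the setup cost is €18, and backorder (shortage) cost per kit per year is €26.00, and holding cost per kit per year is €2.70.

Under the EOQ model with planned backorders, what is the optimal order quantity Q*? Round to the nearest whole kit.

Basic EOQ = √(2·47,090·18/2.7) = 792.380
Backorder adjustment √((H+b)/b) = √((2.7+26)/26) = 1.0506
Q* = 792.380 × 1.0506 ≈ 832.51

833 kits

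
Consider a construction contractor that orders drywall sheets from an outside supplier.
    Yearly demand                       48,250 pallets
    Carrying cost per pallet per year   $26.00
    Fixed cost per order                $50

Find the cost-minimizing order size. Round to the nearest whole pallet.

431 pallets

EOQ = √(2DS/H) = √(2 × 48,250 × 50 / 26)
    = √(185,576.92) ≈ 430.79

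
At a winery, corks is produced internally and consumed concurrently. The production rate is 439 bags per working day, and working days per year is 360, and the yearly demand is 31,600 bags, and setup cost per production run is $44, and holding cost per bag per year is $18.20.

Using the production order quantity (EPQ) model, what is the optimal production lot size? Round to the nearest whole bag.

437 bags

d = 31,600/360 = 87.7778 bags/day;  effective holding cost H(1 − d/p) = 18.2·(1 − 87.7778/439) = 14.56092
Q* = √(2DS / H_eff) = √(2·31,600·44 / 14.56092) ≈ 437.01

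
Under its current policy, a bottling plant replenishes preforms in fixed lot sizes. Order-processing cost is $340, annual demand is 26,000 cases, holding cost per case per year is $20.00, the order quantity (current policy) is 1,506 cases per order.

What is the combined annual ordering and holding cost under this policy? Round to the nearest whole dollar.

$20,930

Orders/yr = 26,000/1,506 = 17.264; ordering cost = 17.264 × $340 = $5,869.85
Average inventory = 1,506/2 = 753; holding cost = 753 × $20 = $15,060.00
Total = $5,869.85 + $15,060.00 = $20,929.85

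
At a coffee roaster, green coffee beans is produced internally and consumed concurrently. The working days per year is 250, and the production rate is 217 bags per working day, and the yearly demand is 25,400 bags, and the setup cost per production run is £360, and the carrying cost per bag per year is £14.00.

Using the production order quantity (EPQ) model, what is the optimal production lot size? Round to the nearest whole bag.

Daily demand d = 25,400/250 = 101.600; p = 217; 1 − d/p = 0.53180
EPQ = √(2DS / (H(1 − d/p)))
    = √(2 × 25,400 × 360 / (14 × 0.53180)) ≈ 1,567.28

1,567 bags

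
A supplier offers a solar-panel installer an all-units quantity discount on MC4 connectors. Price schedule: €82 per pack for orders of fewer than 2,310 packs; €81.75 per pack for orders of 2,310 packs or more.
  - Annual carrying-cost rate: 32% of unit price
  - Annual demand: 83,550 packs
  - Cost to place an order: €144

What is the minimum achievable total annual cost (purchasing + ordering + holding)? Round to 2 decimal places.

H₁ = 32%×€82 = €26.2400;  H₂ = 32%×€81.75 = €26.1600
EOQ₁ = √(2×83,550×144/26.2400) = 957.61  (< 2,310, feasible at tier 1)
EOQ₂ = √(2×83,550×144/26.1600) = 959.07  (< 2,310 → use Q = 2,310 at tier-2 price)
TC(tier 1 (EOQ₁), Q≈957.6) = €6,876,227.62
TC(tier 2, Q≈2,310.0) = €6,865,635.61
Minimum at tier 2: €6,865,635.61

€6,865,635.61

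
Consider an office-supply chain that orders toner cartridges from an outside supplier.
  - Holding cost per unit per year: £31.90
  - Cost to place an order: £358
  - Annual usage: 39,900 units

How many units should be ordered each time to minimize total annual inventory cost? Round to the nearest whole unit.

Optimal lot size Q* = (2 × 39,900 × £358 / £31.9)^½ ≈ 946.34

946 units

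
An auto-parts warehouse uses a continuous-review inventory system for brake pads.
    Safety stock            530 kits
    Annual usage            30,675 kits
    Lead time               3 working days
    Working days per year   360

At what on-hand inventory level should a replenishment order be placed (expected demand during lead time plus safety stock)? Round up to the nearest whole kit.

Daily demand d = 30,675 / 360 = 85.208 kits/day
Demand during lead time = 85.208 × 3 = 255.62
Reorder point = 255.62 + 530 = 785.62 → round up

786 kits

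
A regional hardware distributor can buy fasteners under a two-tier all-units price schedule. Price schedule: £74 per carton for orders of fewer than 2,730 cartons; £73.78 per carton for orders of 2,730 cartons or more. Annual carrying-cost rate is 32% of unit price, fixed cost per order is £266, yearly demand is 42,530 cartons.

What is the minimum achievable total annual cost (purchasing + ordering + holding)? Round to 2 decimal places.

£3,170,366.98

H₁ = 32%×£74 = £23.6800;  H₂ = 32%×£73.78 = £23.6096
EOQ₁ = √(2×42,530×266/23.6800) = 977.49  (< 2,730, feasible at tier 1)
EOQ₂ = √(2×42,530×266/23.6096) = 978.95  (< 2,730 → use Q = 2,730 at tier-2 price)
TC(tier 1 (EOQ₁), Q≈977.5) = £3,170,366.98
TC(tier 2, Q≈2,730.0) = £3,174,234.45
Minimum at tier 1 (EOQ₁): £3,170,366.98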